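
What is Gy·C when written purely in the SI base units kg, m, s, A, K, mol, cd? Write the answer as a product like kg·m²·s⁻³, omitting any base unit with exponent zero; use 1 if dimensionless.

Gy = J/kg (absorbed dose = energy per mass),
    = m²·s⁻².
C = A·s = s·A (charge = current × time).
Combining: Gy·C = (m²·s⁻²) · (s·A) = m²·s⁻¹·A.

m²·s⁻¹·A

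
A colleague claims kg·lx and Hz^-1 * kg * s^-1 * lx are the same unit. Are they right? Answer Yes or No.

Yes

Left side:
  lx = m⁻²·cd.
  Combining: kg·lx = kg · (m⁻²·cd) = kg·m⁻²·cd.
Right side:
  Hz = 1/s = s⁻¹ (frequency is cycles per second).
  So Hz⁻¹ = s.
  lx = lm/m² (illuminance = luminous flux per area),
      = m⁻²·cd.
  Combining: Hz⁻¹·kg·s⁻¹·lx = s · kg · s⁻¹ · (m⁻²·cd) = kg·m⁻²·cd.
Both reduce to kg·m⁻²·cd.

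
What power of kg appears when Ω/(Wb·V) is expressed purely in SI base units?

Ω = kg·m²·s⁻³·A⁻².
Wb = kg·m²·s⁻²·A⁻¹.
So Wb⁻¹ = kg⁻¹·m⁻²·s²·A.
V = kg·m²·s⁻³·A⁻¹.
So V⁻¹ = kg⁻¹·m⁻²·s³·A.
Combining: Ω·Wb⁻¹·V⁻¹ = (kg·m²·s⁻³·A⁻²) · (kg⁻¹·m⁻²·s²·A) · (kg⁻¹·m⁻²·s³·A) = kg⁻¹·m⁻²·s².
The exponent of kg is -1.

-1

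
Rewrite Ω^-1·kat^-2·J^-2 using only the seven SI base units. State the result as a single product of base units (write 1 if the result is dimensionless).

Ω = kg·m²·s⁻³·A⁻².
So Ω⁻¹ = kg⁻¹·m⁻²·s³·A².
kat = s⁻¹·mol.
So kat⁻² = s²·mol⁻².
J = kg·m²·s⁻².
So J⁻² = kg⁻²·m⁻⁴·s⁴.
Combining: Ω⁻¹·kat⁻²·J⁻² = (kg⁻¹·m⁻²·s³·A²) · (s²·mol⁻²) · (kg⁻²·m⁻⁴·s⁴) = kg⁻³·m⁻⁶·s⁹·A²·mol⁻².

kg⁻³·m⁻⁶·s⁹·A²·mol⁻²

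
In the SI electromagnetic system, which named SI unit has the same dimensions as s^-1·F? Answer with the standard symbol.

S

F = C/V (capacitance = charge per voltage),
    = A·s/(kg·m²·s⁻³·A⁻¹) (substituting C and V),
    = kg⁻¹·m⁻²·s⁴·A².
Combining: s⁻¹·F = s⁻¹ · (kg⁻¹·m⁻²·s⁴·A²) = kg⁻¹·m⁻²·s³·A².
kg⁻¹·m⁻²·s³·A² is the base-SI form of the siemens.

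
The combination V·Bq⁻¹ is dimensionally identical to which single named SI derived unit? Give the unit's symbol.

V = kg·m²·s⁻³·A⁻¹.
Bq = s⁻¹.
So Bq⁻¹ = s.
Combining: V·Bq⁻¹ = (kg·m²·s⁻³·A⁻¹) · s = kg·m²·s⁻²·A⁻¹.
kg·m²·s⁻²·A⁻¹ is the base-SI form of the weber.

Wb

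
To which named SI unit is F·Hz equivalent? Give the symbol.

S

F = C/V (capacitance = charge per voltage),
    = A·s/(kg·m²·s⁻³·A⁻¹) (substituting C and V),
    = kg⁻¹·m⁻²·s⁴·A².
Hz = 1/s = s⁻¹ (frequency is cycles per second).
Combining: F·Hz = (kg⁻¹·m⁻²·s⁴·A²) · s⁻¹ = kg⁻¹·m⁻²·s³·A².
kg⁻¹·m⁻²·s³·A² is the base-SI form of the siemens.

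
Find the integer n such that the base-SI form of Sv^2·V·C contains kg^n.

Sv = m²·s⁻².
So Sv² = m⁴·s⁻⁴.
V = kg·m²·s⁻³·A⁻¹.
C = s·A.
Combining: Sv²·V·C = (m⁴·s⁻⁴) · (kg·m²·s⁻³·A⁻¹) · (s·A) = kg·m⁶·s⁻⁶.
The exponent of kg is 1.

1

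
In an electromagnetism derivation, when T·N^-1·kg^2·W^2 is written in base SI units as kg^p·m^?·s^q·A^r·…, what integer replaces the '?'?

3

T = kg·s⁻²·A⁻¹.
N = kg·m·s⁻².
So N⁻¹ = kg⁻¹·m⁻¹·s².
W = kg·m²·s⁻³.
So W² = kg²·m⁴·s⁻⁶.
Combining: T·N⁻¹·kg²·W² = (kg·s⁻²·A⁻¹) · (kg⁻¹·m⁻¹·s²) · kg² · (kg²·m⁴·s⁻⁶) = kg⁴·m³·s⁻⁶·A⁻¹.
The exponent of m is 3.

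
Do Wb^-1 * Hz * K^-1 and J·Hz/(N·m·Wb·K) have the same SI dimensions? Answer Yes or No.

Yes

Left side:
  Wb = V·s (flux: a volt is a weber per second),
      = kg·m²·s⁻²·A⁻¹.
  So Wb⁻¹ = kg⁻¹·m⁻²·s²·A.
  Hz = 1/s = s⁻¹ (frequency is cycles per second).
  Combining: Wb⁻¹·Hz·K⁻¹ = (kg⁻¹·m⁻²·s²·A) · s⁻¹ · K⁻¹ = kg⁻¹·m⁻²·s·A·K⁻¹.
Right side:
  J = N·m (work = force × distance),
      = kg·m²·s⁻².
  N = kg·m/s² = kg·m·s⁻² (force = mass × acceleration).
  So N⁻¹ = kg⁻¹·m⁻¹·s².
  Wb = V·s (flux: a volt is a weber per second),
      = kg·m²·s⁻²·A⁻¹.
  So Wb⁻¹ = kg⁻¹·m⁻²·s²·A.
  Hz = 1/s = s⁻¹ (frequency is cycles per second).
  Combining: J·N⁻¹·m⁻¹·Wb⁻¹·Hz·K⁻¹ = (kg·m²·s⁻²) · (kg⁻¹·m⁻¹·s²) · m⁻¹ · (kg⁻¹·m⁻²·s²·A) · s⁻¹ · K⁻¹ = kg⁻¹·m⁻²·s·A·K⁻¹.
Both reduce to kg⁻¹·m⁻²·s·A·K⁻¹.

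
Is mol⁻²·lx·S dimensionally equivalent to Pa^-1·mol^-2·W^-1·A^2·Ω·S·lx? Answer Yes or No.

Left side:
  lx = m⁻²·cd.
  S = kg⁻¹·m⁻²·s³·A².
  Combining: mol⁻²·lx·S = mol⁻² · (m⁻²·cd) · (kg⁻¹·m⁻²·s³·A²) = kg⁻¹·m⁻⁴·s³·A²·mol⁻²·cd.
Right side:
  Pa = kg·m⁻¹·s⁻².
  So Pa⁻¹ = kg⁻¹·m·s².
  W = kg·m²·s⁻³.
  So W⁻¹ = kg⁻¹·m⁻²·s³.
  Ω = kg·m²·s⁻³·A⁻².
  S = kg⁻¹·m⁻²·s³·A².
  lx = m⁻²·cd.
  Combining: Pa⁻¹·mol⁻²·W⁻¹·A²·Ω·S·lx = (kg⁻¹·m·s²) · mol⁻² · (kg⁻¹·m⁻²·s³) · A² · (kg·m²·s⁻³·A⁻²) · (kg⁻¹·m⁻²·s³·A²) · (m⁻²·cd) = kg⁻²·m⁻³·s⁵·A²·mol⁻²·cd.
Left is kg⁻¹·m⁻⁴·s³·A²·mol⁻²·cd; right is kg⁻²·m⁻³·s⁵·A²·mol⁻²·cd — different.

No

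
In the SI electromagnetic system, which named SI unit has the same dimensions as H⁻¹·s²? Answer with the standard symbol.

H = Wb/A (inductance = flux per current),
    = kg·m²·s⁻²·A⁻².
So H⁻¹ = kg⁻¹·m⁻²·s²·A².
Combining: H⁻¹·s² = (kg⁻¹·m⁻²·s²·A²) · s² = kg⁻¹·m⁻²·s⁴·A².
kg⁻¹·m⁻²·s⁴·A² is the base-SI form of the farad.

F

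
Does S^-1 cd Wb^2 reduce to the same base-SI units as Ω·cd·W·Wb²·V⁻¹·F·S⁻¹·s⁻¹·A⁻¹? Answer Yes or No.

Left side:
  S = 1/Ω (conductance is reciprocal resistance),
      = kg⁻¹·m⁻²·s³·A².
  So S⁻¹ = kg·m²·s⁻³·A⁻².
  Wb = V·s (flux: a volt is a weber per second),
      = kg·m²·s⁻²·A⁻¹.
  So Wb² = kg²·m⁴·s⁻⁴·A⁻².
  Combining: S⁻¹·cd·Wb² = (kg·m²·s⁻³·A⁻²) · cd · (kg²·m⁴·s⁻⁴·A⁻²) = kg³·m⁶·s⁻⁷·A⁻⁴·cd.
Right side:
  Ω = V/A (resistance = voltage per current),
      = kg·m²·s⁻³·A⁻².
  W = J/s (power = energy per time),
      = kg·m²·s⁻³.
  Wb = V·s (flux: a volt is a weber per second),
      = kg·m²·s⁻²·A⁻¹.
  So Wb² = kg²·m⁴·s⁻⁴·A⁻².
  V = W/A (potential = power per current),
      = kg·m²·s⁻³·A⁻¹.
  So V⁻¹ = kg⁻¹·m⁻²·s³·A.
  F = C/V (capacitance = charge per voltage),
      = A·s/(kg·m²·s⁻³·A⁻¹) (substituting C and V),
      = kg⁻¹·m⁻²·s⁴·A².
  S = 1/Ω (conductance is reciprocal resistance),
      = kg⁻¹·m⁻²·s³·A².
  So S⁻¹ = kg·m²·s⁻³·A⁻².
  Combining: Ω·cd·W·Wb²·V⁻¹·F·S⁻¹·s⁻¹·A⁻¹ = (kg·m²·s⁻³·A⁻²) · cd · (kg·m²·s⁻³) · (kg²·m⁴·s⁻⁴·A⁻²) · (kg⁻¹·m⁻²·s³·A) · (kg⁻¹·m⁻²·s⁴·A²) · (kg·m²·s⁻³·A⁻²) · s⁻¹ · A⁻¹ = kg³·m⁶·s⁻⁷·A⁻⁴·cd.
Both reduce to kg³·m⁶·s⁻⁷·A⁻⁴·cd.

Yes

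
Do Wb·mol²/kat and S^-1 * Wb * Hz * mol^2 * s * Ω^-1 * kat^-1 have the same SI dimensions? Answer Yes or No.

Left side:
  kat = mol/s = s⁻¹·mol (catalytic activity).
  So kat⁻¹ = s·mol⁻¹.
  Wb = V·s (flux: a volt is a weber per second),
      = kg·m²·s⁻²·A⁻¹.
  Combining: kat⁻¹·Wb·mol² = (s·mol⁻¹) · (kg·m²·s⁻²·A⁻¹) · mol² = kg·m²·s⁻¹·A⁻¹·mol.
Right side:
  S = kg⁻¹·m⁻²·s³·A².
  So S⁻¹ = kg·m²·s⁻³·A⁻².
  Wb = kg·m²·s⁻²·A⁻¹.
  Hz = s⁻¹.
  Ω = kg·m²·s⁻³·A⁻².
  So Ω⁻¹ = kg⁻¹·m⁻²·s³·A².
  kat = s⁻¹·mol.
  So kat⁻¹ = s·mol⁻¹.
  Combining: S⁻¹·Wb·Hz·mol²·s·Ω⁻¹·kat⁻¹ = (kg·m²·s⁻³·A⁻²) · (kg·m²·s⁻²·A⁻¹) · s⁻¹ · mol² · s · (kg⁻¹·m⁻²·s³·A²) · (s·mol⁻¹) = kg·m²·s⁻¹·A⁻¹·mol.
Both reduce to kg·m²·s⁻¹·A⁻¹·mol.

Yes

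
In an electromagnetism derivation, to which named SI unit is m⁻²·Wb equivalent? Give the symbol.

Wb = kg·m²·s⁻²·A⁻¹.
Combining: m⁻²·Wb = m⁻² · (kg·m²·s⁻²·A⁻¹) = kg·s⁻²·A⁻¹.
kg·s⁻²·A⁻¹ is the base-SI form of the tesla.

T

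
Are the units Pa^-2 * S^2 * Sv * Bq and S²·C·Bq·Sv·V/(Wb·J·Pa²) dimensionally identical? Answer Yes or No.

Left side:
  Pa = N/m² (pressure = force per area),
      = kg·m⁻¹·s⁻².
  So Pa⁻² = kg⁻²·m²·s⁴.
  S = 1/Ω (conductance is reciprocal resistance),
      = kg⁻¹·m⁻²·s³·A².
  So S² = kg⁻²·m⁻⁴·s⁶·A⁴.
  Sv = J/kg (equivalent dose = energy per mass),
      = m²·s⁻².
  Bq = 1/s = s⁻¹ (activity is decays per second).
  Combining: Pa⁻²·S²·Sv·Bq = (kg⁻²·m²·s⁴) · (kg⁻²·m⁻⁴·s⁶·A⁴) · (m²·s⁻²) · s⁻¹ = kg⁻⁴·s⁷·A⁴.
Right side:
  Wb = V·s (flux: a volt is a weber per second),
      = kg·m²·s⁻²·A⁻¹.
  So Wb⁻¹ = kg⁻¹·m⁻²·s²·A.
  J = N·m (work = force × distance),
      = kg·m²·s⁻².
  So J⁻¹ = kg⁻¹·m⁻²·s².
  S = 1/Ω (conductance is reciprocal resistance),
      = kg⁻¹·m⁻²·s³·A².
  So S² = kg⁻²·m⁻⁴·s⁶·A⁴.
  C = A·s = s·A (charge = current × time).
  Bq = 1/s = s⁻¹ (activity is decays per second).
  Sv = J/kg (equivalent dose = energy per mass),
      = m²·s⁻².
  V = W/A (potential = power per current),
      = kg·m²·s⁻³·A⁻¹.
  Pa = N/m² (pressure = force per area),
      = kg·m⁻¹·s⁻².
  So Pa⁻² = kg⁻²·m²·s⁴.
  Combining: Wb⁻¹·J⁻¹·S²·C·Bq·Sv·V·Pa⁻² = (kg⁻¹·m⁻²·s²·A) · (kg⁻¹·m⁻²·s²) · (kg⁻²·m⁻⁴·s⁶·A⁴) · (s·A) · s⁻¹ · (m²·s⁻²) · (kg·m²·s⁻³·A⁻¹) · (kg⁻²·m²·s⁴) = kg⁻⁵·m⁻²·s⁹·A⁵.
Left is kg⁻⁴·s⁷·A⁴; right is kg⁻⁵·m⁻²·s⁹·A⁵ — different.

No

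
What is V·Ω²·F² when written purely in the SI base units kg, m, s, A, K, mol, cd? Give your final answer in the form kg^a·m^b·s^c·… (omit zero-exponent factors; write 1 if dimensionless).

kg·m²·s⁻¹·A⁻¹

V = kg·m²·s⁻³·A⁻¹.
Ω = kg·m²·s⁻³·A⁻².
So Ω² = kg²·m⁴·s⁻⁶·A⁻⁴.
F = kg⁻¹·m⁻²·s⁴·A².
So F² = kg⁻²·m⁻⁴·s⁸·A⁴.
Combining: V·Ω²·F² = (kg·m²·s⁻³·A⁻¹) · (kg²·m⁴·s⁻⁶·A⁻⁴) · (kg⁻²·m⁻⁴·s⁸·A⁴) = kg·m²·s⁻¹·A⁻¹.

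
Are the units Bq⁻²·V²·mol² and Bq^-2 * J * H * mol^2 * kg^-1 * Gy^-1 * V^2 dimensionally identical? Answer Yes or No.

No

Left side:
  Bq = 1/s = s⁻¹ (activity is decays per second).
  So Bq⁻² = s².
  V = W/A (potential = power per current),
      = kg·m²·s⁻³·A⁻¹.
  So V² = kg²·m⁴·s⁻⁶·A⁻².
  Combining: Bq⁻²·V²·mol² = s² · (kg²·m⁴·s⁻⁶·A⁻²) · mol² = kg²·m⁴·s⁻⁴·A⁻²·mol².
Right side:
  Bq = s⁻¹.
  So Bq⁻² = s².
  J = kg·m²·s⁻².
  H = kg·m²·s⁻²·A⁻².
  Gy = m²·s⁻².
  So Gy⁻¹ = m⁻²·s².
  V = kg·m²·s⁻³·A⁻¹.
  So V² = kg²·m⁴·s⁻⁶·A⁻².
  Combining: Bq⁻²·J·H·mol²·kg⁻¹·Gy⁻¹·V² = s² · (kg·m²·s⁻²) · (kg·m²·s⁻²·A⁻²) · mol² · kg⁻¹ · (m⁻²·s²) · (kg²·m⁴·s⁻⁶·A⁻²) = kg³·m⁶·s⁻⁶·A⁻⁴·mol².
Left is kg²·m⁴·s⁻⁴·A⁻²·mol²; right is kg³·m⁶·s⁻⁶·A⁻⁴·mol² — different.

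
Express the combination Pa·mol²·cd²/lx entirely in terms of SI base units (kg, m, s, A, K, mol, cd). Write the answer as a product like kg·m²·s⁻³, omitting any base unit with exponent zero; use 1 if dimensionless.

Pa = kg·m⁻¹·s⁻².
lx = m⁻²·cd.
So lx⁻¹ = m²·cd⁻¹.
Combining: Pa·mol²·cd²·lx⁻¹ = (kg·m⁻¹·s⁻²) · mol² · cd² · (m²·cd⁻¹) = kg·m·s⁻²·mol²·cd.

kg·m·s⁻²·mol²·cd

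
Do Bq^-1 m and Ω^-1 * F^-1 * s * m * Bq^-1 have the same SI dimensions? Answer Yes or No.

Left side:
  Bq = s⁻¹.
  So Bq⁻¹ = s.
  Combining: Bq⁻¹·m = s · m = m·s.
Right side:
  Ω = kg·m²·s⁻³·A⁻².
  So Ω⁻¹ = kg⁻¹·m⁻²·s³·A².
  F = kg⁻¹·m⁻²·s⁴·A².
  So F⁻¹ = kg·m²·s⁻⁴·A⁻².
  Bq = s⁻¹.
  So Bq⁻¹ = s.
  Combining: Ω⁻¹·F⁻¹·s·m·Bq⁻¹ = (kg⁻¹·m⁻²·s³·A²) · (kg·m²·s⁻⁴·A⁻²) · s · m · s = m·s.
Both reduce to m·s.

Yes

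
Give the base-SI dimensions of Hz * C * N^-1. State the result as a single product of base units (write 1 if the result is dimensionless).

Hz = 1/s = s⁻¹ (frequency is cycles per second).
C = A·s = s·A (charge = current × time).
N = kg·m/s² = kg·m·s⁻² (force = mass × acceleration).
So N⁻¹ = kg⁻¹·m⁻¹·s².
Combining: Hz·C·N⁻¹ = s⁻¹ · (s·A) · (kg⁻¹·m⁻¹·s²) = kg⁻¹·m⁻¹·s²·A.

kg⁻¹·m⁻¹·s²·A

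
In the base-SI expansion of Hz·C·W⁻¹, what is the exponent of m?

-2

Hz = 1/s = s⁻¹ (frequency is cycles per second).
C = A·s = s·A (charge = current × time).
W = J/s (power = energy per time),
    = kg·m²·s⁻³.
So W⁻¹ = kg⁻¹·m⁻²·s³.
Combining: Hz·C·W⁻¹ = s⁻¹ · (s·A) · (kg⁻¹·m⁻²·s³) = kg⁻¹·m⁻²·s³·A.
The exponent of m is -2.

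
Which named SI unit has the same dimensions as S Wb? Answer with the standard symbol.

C

S = 1/Ω (conductance is reciprocal resistance),
    = kg⁻¹·m⁻²·s³·A².
Wb = V·s (flux: a volt is a weber per second),
    = kg·m²·s⁻²·A⁻¹.
Combining: S·Wb = (kg⁻¹·m⁻²·s³·A²) · (kg·m²·s⁻²·A⁻¹) = s·A.
s·A is the base-SI form of the coulomb.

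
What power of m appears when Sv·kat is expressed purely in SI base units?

Sv = J/kg (equivalent dose = energy per mass),
    = m²·s⁻².
kat = mol/s = s⁻¹·mol (catalytic activity).
Combining: Sv·kat = (m²·s⁻²) · (s⁻¹·mol) = m²·s⁻³·mol.
The exponent of m is 2.

2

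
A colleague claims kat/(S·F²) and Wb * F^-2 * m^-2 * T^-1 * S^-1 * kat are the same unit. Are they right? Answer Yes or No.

Left side:
  kat = s⁻¹·mol.
  S = kg⁻¹·m⁻²·s³·A².
  So S⁻¹ = kg·m²·s⁻³·A⁻².
  F = kg⁻¹·m⁻²·s⁴·A².
  So F⁻² = kg²·m⁴·s⁻⁸·A⁻⁴.
  Combining: kat·S⁻¹·F⁻² = (s⁻¹·mol) · (kg·m²·s⁻³·A⁻²) · (kg²·m⁴·s⁻⁸·A⁻⁴) = kg³·m⁶·s⁻¹²·A⁻⁶·mol.
Right side:
  Wb = V·s (flux: a volt is a weber per second),
      = kg·m²·s⁻²·A⁻¹.
  F = C/V (capacitance = charge per voltage),
      = A·s/(kg·m²·s⁻³·A⁻¹) (substituting C and V),
      = kg⁻¹·m⁻²·s⁴·A².
  So F⁻² = kg²·m⁴·s⁻⁸·A⁻⁴.
  T = Wb/m² (flux density = flux per area),
      = kg·s⁻²·A⁻¹.
  So T⁻¹ = kg⁻¹·s²·A.
  S = 1/Ω (conductance is reciprocal resistance),
      = kg⁻¹·m⁻²·s³·A².
  So S⁻¹ = kg·m²·s⁻³·A⁻².
  kat = mol/s = s⁻¹·mol (catalytic activity).
  Combining: Wb·F⁻²·m⁻²·T⁻¹·S⁻¹·kat = (kg·m²·s⁻²·A⁻¹) · (kg²·m⁴·s⁻⁸·A⁻⁴) · m⁻² · (kg⁻¹·s²·A) · (kg·m²·s⁻³·A⁻²) · (s⁻¹·mol) = kg³·m⁶·s⁻¹²·A⁻⁶·mol.
Both reduce to kg³·m⁶·s⁻¹²·A⁻⁶·mol.

Yes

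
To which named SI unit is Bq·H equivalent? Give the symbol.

Ω

Bq = 1/s = s⁻¹ (activity is decays per second).
H = Wb/A (inductance = flux per current),
    = kg·m²·s⁻²·A⁻².
Combining: Bq·H = s⁻¹ · (kg·m²·s⁻²·A⁻²) = kg·m²·s⁻³·A⁻².
kg·m²·s⁻³·A⁻² is the base-SI form of the ohm.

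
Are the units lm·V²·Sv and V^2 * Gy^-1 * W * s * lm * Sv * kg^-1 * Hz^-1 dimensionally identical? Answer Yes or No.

No

Left side:
  lm = cd·sr = cd (luminous flux; sr is dimensionless).
  V = W/A (potential = power per current),
      = kg·m²·s⁻³·A⁻¹.
  So V² = kg²·m⁴·s⁻⁶·A⁻².
  Sv = J/kg (equivalent dose = energy per mass),
      = m²·s⁻².
  Combining: lm·V²·Sv = cd · (kg²·m⁴·s⁻⁶·A⁻²) · (m²·s⁻²) = kg²·m⁶·s⁻⁸·A⁻²·cd.
Right side:
  V = kg·m²·s⁻³·A⁻¹.
  So V² = kg²·m⁴·s⁻⁶·A⁻².
  Gy = m²·s⁻².
  So Gy⁻¹ = m⁻²·s².
  W = kg·m²·s⁻³.
  lm = cd.
  Sv = m²·s⁻².
  Hz = s⁻¹.
  So Hz⁻¹ = s.
  Combining: V²·Gy⁻¹·W·s·lm·Sv·kg⁻¹·Hz⁻¹ = (kg²·m⁴·s⁻⁶·A⁻²) · (m⁻²·s²) · (kg·m²·s⁻³) · s · cd · (m²·s⁻²) · kg⁻¹ · s = kg²·m⁶·s⁻⁷·A⁻²·cd.
Left is kg²·m⁶·s⁻⁸·A⁻²·cd; right is kg²·m⁶·s⁻⁷·A⁻²·cd — different.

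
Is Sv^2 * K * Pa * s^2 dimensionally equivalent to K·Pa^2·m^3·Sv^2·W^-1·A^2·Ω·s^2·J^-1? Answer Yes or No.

Left side:
  Sv = m²·s⁻².
  So Sv² = m⁴·s⁻⁴.
  Pa = kg·m⁻¹·s⁻².
  Combining: Sv²·K·Pa·s² = (m⁴·s⁻⁴) · K · (kg·m⁻¹·s⁻²) · s² = kg·m³·s⁻⁴·K.
Right side:
  Pa = N/m² (pressure = force per area),
      = kg·m⁻¹·s⁻².
  So Pa² = kg²·m⁻²·s⁻⁴.
  Sv = J/kg (equivalent dose = energy per mass),
      = m²·s⁻².
  So Sv² = m⁴·s⁻⁴.
  W = J/s (power = energy per time),
      = kg·m²·s⁻³.
  So W⁻¹ = kg⁻¹·m⁻²·s³.
  Ω = V/A (resistance = voltage per current),
      = kg·m²·s⁻³·A⁻².
  J = N·m (work = force × distance),
      = kg·m²·s⁻².
  So J⁻¹ = kg⁻¹·m⁻²·s².
  Combining: K·Pa²·m³·Sv²·W⁻¹·A²·Ω·s²·J⁻¹ = K · (kg²·m⁻²·s⁻⁴) · m³ · (m⁴·s⁻⁴) · (kg⁻¹·m⁻²·s³) · A² · (kg·m²·s⁻³·A⁻²) · s² · (kg⁻¹·m⁻²·s²) = kg·m³·s⁻⁴·K.
Both reduce to kg·m³·s⁻⁴·K.

Yes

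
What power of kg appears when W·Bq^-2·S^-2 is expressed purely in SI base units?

W = kg·m²·s⁻³.
Bq = s⁻¹.
So Bq⁻² = s².
S = kg⁻¹·m⁻²·s³·A².
So S⁻² = kg²·m⁴·s⁻⁶·A⁻⁴.
Combining: W·Bq⁻²·S⁻² = (kg·m²·s⁻³) · s² · (kg²·m⁴·s⁻⁶·A⁻⁴) = kg³·m⁶·s⁻⁷·A⁻⁴.
The exponent of kg is 3.

3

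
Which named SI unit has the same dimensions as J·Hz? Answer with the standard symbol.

J = kg·m²·s⁻².
Hz = s⁻¹.
Combining: J·Hz = (kg·m²·s⁻²) · s⁻¹ = kg·m²·s⁻³.
kg·m²·s⁻³ is the base-SI form of the watt.

W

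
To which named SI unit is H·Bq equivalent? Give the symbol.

Ω

H = kg·m²·s⁻²·A⁻².
Bq = s⁻¹.
Combining: H·Bq = (kg·m²·s⁻²·A⁻²) · s⁻¹ = kg·m²·s⁻³·A⁻².
kg·m²·s⁻³·A⁻² is the base-SI form of the ohm.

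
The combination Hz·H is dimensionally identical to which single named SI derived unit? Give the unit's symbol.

Ω

Hz = s⁻¹.
H = kg·m²·s⁻²·A⁻².
Combining: Hz·H = s⁻¹ · (kg·m²·s⁻²·A⁻²) = kg·m²·s⁻³·A⁻².
kg·m²·s⁻³·A⁻² is the base-SI form of the ohm.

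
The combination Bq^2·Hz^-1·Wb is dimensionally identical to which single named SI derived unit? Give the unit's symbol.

V

Bq = 1/s = s⁻¹ (activity is decays per second).
So Bq² = s⁻².
Hz = 1/s = s⁻¹ (frequency is cycles per second).
So Hz⁻¹ = s.
Wb = V·s (flux: a volt is a weber per second),
    = kg·m²·s⁻²·A⁻¹.
Combining: Bq²·Hz⁻¹·Wb = s⁻² · s · (kg·m²·s⁻²·A⁻¹) = kg·m²·s⁻³·A⁻¹.
kg·m²·s⁻³·A⁻¹ is the base-SI form of the volt.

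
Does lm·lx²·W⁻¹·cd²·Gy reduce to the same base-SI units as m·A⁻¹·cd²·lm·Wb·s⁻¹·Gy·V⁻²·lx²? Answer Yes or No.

No

Left side:
  lm = cd·sr = cd (luminous flux; sr is dimensionless).
  lx = lm/m² (illuminance = luminous flux per area),
      = m⁻²·cd.
  So lx² = m⁻⁴·cd².
  W = J/s (power = energy per time),
      = kg·m²·s⁻³.
  So W⁻¹ = kg⁻¹·m⁻²·s³.
  Gy = J/kg (absorbed dose = energy per mass),
      = m²·s⁻².
  Combining: lm·lx²·W⁻¹·cd²·Gy = cd · (m⁻⁴·cd²) · (kg⁻¹·m⁻²·s³) · cd² · (m²·s⁻²) = kg⁻¹·m⁻⁴·s·cd⁵.
Right side:
  lm = cd·sr = cd (luminous flux; sr is dimensionless).
  Wb = V·s (flux: a volt is a weber per second),
      = kg·m²·s⁻²·A⁻¹.
  Gy = J/kg (absorbed dose = energy per mass),
      = m²·s⁻².
  V = W/A (potential = power per current),
      = kg·m²·s⁻³·A⁻¹.
  So V⁻² = kg⁻²·m⁻⁴·s⁶·A².
  lx = lm/m² (illuminance = luminous flux per area),
      = m⁻²·cd.
  So lx² = m⁻⁴·cd².
  Combining: m·A⁻¹·cd²·lm·Wb·s⁻¹·Gy·V⁻²·lx² = m · A⁻¹ · cd² · cd · (kg·m²·s⁻²·A⁻¹) · s⁻¹ · (m²·s⁻²) · (kg⁻²·m⁻⁴·s⁶·A²) · (m⁻⁴·cd²) = kg⁻¹·m⁻³·s·cd⁵.
Left is kg⁻¹·m⁻⁴·s·cd⁵; right is kg⁻¹·m⁻³·s·cd⁵ — different.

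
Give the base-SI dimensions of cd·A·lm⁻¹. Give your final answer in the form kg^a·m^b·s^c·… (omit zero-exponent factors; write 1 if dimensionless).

A

lm = cd.
So lm⁻¹ = cd⁻¹.
Combining: cd·A·lm⁻¹ = cd · A · cd⁻¹ = A.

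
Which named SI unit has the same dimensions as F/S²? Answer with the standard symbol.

F = kg⁻¹·m⁻²·s⁴·A².
S = kg⁻¹·m⁻²·s³·A².
So S⁻² = kg²·m⁴·s⁻⁶·A⁻⁴.
Combining: F·S⁻² = (kg⁻¹·m⁻²·s⁴·A²) · (kg²·m⁴·s⁻⁶·A⁻⁴) = kg·m²·s⁻²·A⁻².
kg·m²·s⁻²·A⁻² is the base-SI form of the henry.

H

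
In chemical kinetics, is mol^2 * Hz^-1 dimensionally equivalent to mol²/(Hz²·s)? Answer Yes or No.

Yes

Left side:
  Hz = 1/s = s⁻¹ (frequency is cycles per second).
  So Hz⁻¹ = s.
  Combining: mol²·Hz⁻¹ = mol² · s = s·mol².
Right side:
  Hz = s⁻¹.
  So Hz⁻² = s².
  Combining: Hz⁻²·s⁻¹·mol² = s² · s⁻¹ · mol² = s·mol².
Both reduce to s·mol².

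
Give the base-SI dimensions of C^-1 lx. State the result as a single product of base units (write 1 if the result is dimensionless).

m⁻²·s⁻¹·A⁻¹·cd

C = A·s = s·A (charge = current × time).
So C⁻¹ = s⁻¹·A⁻¹.
lx = lm/m² (illuminance = luminous flux per area),
    = m⁻²·cd.
Combining: C⁻¹·lx = (s⁻¹·A⁻¹) · (m⁻²·cd) = m⁻²·s⁻¹·A⁻¹·cd.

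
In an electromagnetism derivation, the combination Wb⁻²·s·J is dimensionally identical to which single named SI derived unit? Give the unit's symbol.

Wb = kg·m²·s⁻²·A⁻¹.
So Wb⁻² = kg⁻²·m⁻⁴·s⁴·A².
J = kg·m²·s⁻².
Combining: Wb⁻²·s·J = (kg⁻²·m⁻⁴·s⁴·A²) · s · (kg·m²·s⁻²) = kg⁻¹·m⁻²·s³·A².
kg⁻¹·m⁻²·s³·A² is the base-SI form of the siemens.

S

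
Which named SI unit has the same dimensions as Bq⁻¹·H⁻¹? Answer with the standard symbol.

S

Bq = s⁻¹.
So Bq⁻¹ = s.
H = kg·m²·s⁻²·A⁻².
So H⁻¹ = kg⁻¹·m⁻²·s²·A².
Combining: Bq⁻¹·H⁻¹ = s · (kg⁻¹·m⁻²·s²·A²) = kg⁻¹·m⁻²·s³·A².
kg⁻¹·m⁻²·s³·A² is the base-SI form of the siemens.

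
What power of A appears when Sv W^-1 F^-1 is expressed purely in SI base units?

-2

Sv = J/kg (equivalent dose = energy per mass),
    = m²·s⁻².
W = J/s (power = energy per time),
    = kg·m²·s⁻³.
So W⁻¹ = kg⁻¹·m⁻²·s³.
F = C/V (capacitance = charge per voltage),
    = A·s/(kg·m²·s⁻³·A⁻¹) (substituting C and V),
    = kg⁻¹·m⁻²·s⁴·A².
So F⁻¹ = kg·m²·s⁻⁴·A⁻².
Combining: Sv·W⁻¹·F⁻¹ = (m²·s⁻²) · (kg⁻¹·m⁻²·s³) · (kg·m²·s⁻⁴·A⁻²) = m²·s⁻³·A⁻².
The exponent of A is -2.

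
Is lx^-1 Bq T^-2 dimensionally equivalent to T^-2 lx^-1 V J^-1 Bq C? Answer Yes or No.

Yes

Left side:
  lx = lm/m² (illuminance = luminous flux per area),
      = m⁻²·cd.
  So lx⁻¹ = m²·cd⁻¹.
  Bq = 1/s = s⁻¹ (activity is decays per second).
  T = Wb/m² (flux density = flux per area),
      = kg·s⁻²·A⁻¹.
  So T⁻² = kg⁻²·s⁴·A².
  Combining: lx⁻¹·Bq·T⁻² = (m²·cd⁻¹) · s⁻¹ · (kg⁻²·s⁴·A²) = kg⁻²·m²·s³·A²·cd⁻¹.
Right side:
  T = Wb/m² (flux density = flux per area),
      = kg·s⁻²·A⁻¹.
  So T⁻² = kg⁻²·s⁴·A².
  lx = lm/m² (illuminance = luminous flux per area),
      = m⁻²·cd.
  So lx⁻¹ = m²·cd⁻¹.
  V = W/A (potential = power per current),
      = kg·m²·s⁻³·A⁻¹.
  J = N·m (work = force × distance),
      = kg·m²·s⁻².
  So J⁻¹ = kg⁻¹·m⁻²·s².
  Bq = 1/s = s⁻¹ (activity is decays per second).
  C = A·s = s·A (charge = current × time).
  Combining: T⁻²·lx⁻¹·V·J⁻¹·Bq·C = (kg⁻²·s⁴·A²) · (m²·cd⁻¹) · (kg·m²·s⁻³·A⁻¹) · (kg⁻¹·m⁻²·s²) · s⁻¹ · (s·A) = kg⁻²·m²·s³·A²·cd⁻¹.
Both reduce to kg⁻²·m²·s³·A²·cd⁻¹.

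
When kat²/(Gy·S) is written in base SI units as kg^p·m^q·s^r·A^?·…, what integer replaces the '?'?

-2

Gy = m²·s⁻².
So Gy⁻¹ = m⁻²·s².
kat = s⁻¹·mol.
So kat² = s⁻²·mol².
S = kg⁻¹·m⁻²·s³·A².
So S⁻¹ = kg·m²·s⁻³·A⁻².
Combining: Gy⁻¹·kat²·S⁻¹ = (m⁻²·s²) · (s⁻²·mol²) · (kg·m²·s⁻³·A⁻²) = kg·s⁻³·A⁻²·mol².
The exponent of A is -2.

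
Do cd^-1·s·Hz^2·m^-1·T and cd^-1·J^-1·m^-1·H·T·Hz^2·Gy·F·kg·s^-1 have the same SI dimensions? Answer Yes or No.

Yes

Left side:
  Hz = s⁻¹.
  So Hz² = s⁻².
  T = kg·s⁻²·A⁻¹.
  Combining: cd⁻¹·s·Hz²·m⁻¹·T = cd⁻¹ · s · s⁻² · m⁻¹ · (kg·s⁻²·A⁻¹) = kg·m⁻¹·s⁻³·A⁻¹·cd⁻¹.
Right side:
  J = kg·m²·s⁻².
  So J⁻¹ = kg⁻¹·m⁻²·s².
  H = kg·m²·s⁻²·A⁻².
  T = kg·s⁻²·A⁻¹.
  Hz = s⁻¹.
  So Hz² = s⁻².
  Gy = m²·s⁻².
  F = kg⁻¹·m⁻²·s⁴·A².
  Combining: cd⁻¹·J⁻¹·m⁻¹·H·T·Hz²·Gy·F·kg·s⁻¹ = cd⁻¹ · (kg⁻¹·m⁻²·s²) · m⁻¹ · (kg·m²·s⁻²·A⁻²) · (kg·s⁻²·A⁻¹) · s⁻² · (m²·s⁻²) · (kg⁻¹·m⁻²·s⁴·A²) · kg · s⁻¹ = kg·m⁻¹·s⁻³·A⁻¹·cd⁻¹.
Both reduce to kg·m⁻¹·s⁻³·A⁻¹·cd⁻¹.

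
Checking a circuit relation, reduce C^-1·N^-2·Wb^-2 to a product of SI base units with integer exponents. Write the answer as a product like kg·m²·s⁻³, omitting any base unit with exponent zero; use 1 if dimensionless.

kg⁻⁴·m⁻⁶·s⁷·A

C = A·s = s·A (charge = current × time).
So C⁻¹ = s⁻¹·A⁻¹.
N = kg·m/s² = kg·m·s⁻² (force = mass × acceleration).
So N⁻² = kg⁻²·m⁻²·s⁴.
Wb = V·s (flux: a volt is a weber per second),
    = kg·m²·s⁻²·A⁻¹.
So Wb⁻² = kg⁻²·m⁻⁴·s⁴·A².
Combining: C⁻¹·N⁻²·Wb⁻² = (s⁻¹·A⁻¹) · (kg⁻²·m⁻²·s⁴) · (kg⁻²·m⁻⁴·s⁴·A²) = kg⁻⁴·m⁻⁶·s⁷·A.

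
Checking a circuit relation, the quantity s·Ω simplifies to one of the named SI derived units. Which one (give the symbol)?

H

Ω = V/A (resistance = voltage per current),
    = kg·m²·s⁻³·A⁻².
Combining: s·Ω = s · (kg·m²·s⁻³·A⁻²) = kg·m²·s⁻²·A⁻².
kg·m²·s⁻²·A⁻² is the base-SI form of the henry.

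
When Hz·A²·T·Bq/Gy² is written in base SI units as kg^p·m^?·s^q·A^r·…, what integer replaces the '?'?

Hz = s⁻¹.
Gy = m²·s⁻².
So Gy⁻² = m⁻⁴·s⁴.
T = kg·s⁻²·A⁻¹.
Bq = s⁻¹.
Combining: Hz·A²·Gy⁻²·T·Bq = s⁻¹ · A² · (m⁻⁴·s⁴) · (kg·s⁻²·A⁻¹) · s⁻¹ = kg·m⁻⁴·A.
The exponent of m is -4.

-4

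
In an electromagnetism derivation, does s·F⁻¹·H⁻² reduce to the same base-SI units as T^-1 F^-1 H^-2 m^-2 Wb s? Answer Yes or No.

Left side:
  F = kg⁻¹·m⁻²·s⁴·A².
  So F⁻¹ = kg·m²·s⁻⁴·A⁻².
  H = kg·m²·s⁻²·A⁻².
  So H⁻² = kg⁻²·m⁻⁴·s⁴·A⁴.
  Combining: s·F⁻¹·H⁻² = s · (kg·m²·s⁻⁴·A⁻²) · (kg⁻²·m⁻⁴·s⁴·A⁴) = kg⁻¹·m⁻²·s·A².
Right side:
  T = Wb/m² (flux density = flux per area),
      = kg·s⁻²·A⁻¹.
  So T⁻¹ = kg⁻¹·s²·A.
  F = C/V (capacitance = charge per voltage),
      = A·s/(kg·m²·s⁻³·A⁻¹) (substituting C and V),
      = kg⁻¹·m⁻²·s⁴·A².
  So F⁻¹ = kg·m²·s⁻⁴·A⁻².
  H = Wb/A (inductance = flux per current),
      = kg·m²·s⁻²·A⁻².
  So H⁻² = kg⁻²·m⁻⁴·s⁴·A⁴.
  Wb = V·s (flux: a volt is a weber per second),
      = kg·m²·s⁻²·A⁻¹.
  Combining: T⁻¹·F⁻¹·H⁻²·m⁻²·Wb·s = (kg⁻¹·s²·A) · (kg·m²·s⁻⁴·A⁻²) · (kg⁻²·m⁻⁴·s⁴·A⁴) · m⁻² · (kg·m²·s⁻²·A⁻¹) · s = kg⁻¹·m⁻²·s·A².
Both reduce to kg⁻¹·m⁻²·s·A².

Yes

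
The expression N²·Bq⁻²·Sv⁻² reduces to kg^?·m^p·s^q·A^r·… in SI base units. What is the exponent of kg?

N = kg·m·s⁻².
So N² = kg²·m²·s⁻⁴.
Bq = s⁻¹.
So Bq⁻² = s².
Sv = m²·s⁻².
So Sv⁻² = m⁻⁴·s⁴.
Combining: N²·Bq⁻²·Sv⁻² = (kg²·m²·s⁻⁴) · s² · (m⁻⁴·s⁴) = kg²·m⁻²·s².
The exponent of kg is 2.

2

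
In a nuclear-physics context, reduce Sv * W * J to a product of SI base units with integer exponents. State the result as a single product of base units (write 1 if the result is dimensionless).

kg²·m⁶·s⁻⁷

Sv = m²·s⁻².
W = kg·m²·s⁻³.
J = kg·m²·s⁻².
Combining: Sv·W·J = (m²·s⁻²) · (kg·m²·s⁻³) · (kg·m²·s⁻²) = kg²·m⁶·s⁻⁷.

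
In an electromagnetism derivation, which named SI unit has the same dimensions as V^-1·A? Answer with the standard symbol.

S

V = kg·m²·s⁻³·A⁻¹.
So V⁻¹ = kg⁻¹·m⁻²·s³·A.
Combining: V⁻¹·A = (kg⁻¹·m⁻²·s³·A) · A = kg⁻¹·m⁻²·s³·A².
kg⁻¹·m⁻²·s³·A² is the base-SI form of the siemens.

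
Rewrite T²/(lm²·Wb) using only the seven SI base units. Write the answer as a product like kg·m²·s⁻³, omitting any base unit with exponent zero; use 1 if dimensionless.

T = Wb/m² (flux density = flux per area),
    = kg·s⁻²·A⁻¹.
So T² = kg²·s⁻⁴·A⁻².
lm = cd·sr = cd (luminous flux; sr is dimensionless).
So lm⁻² = cd⁻².
Wb = V·s (flux: a volt is a weber per second),
    = kg·m²·s⁻²·A⁻¹.
So Wb⁻¹ = kg⁻¹·m⁻²·s²·A.
Combining: T²·lm⁻²·Wb⁻¹ = (kg²·s⁻⁴·A⁻²) · cd⁻² · (kg⁻¹·m⁻²·s²·A) = kg·m⁻²·s⁻²·A⁻¹·cd⁻².

kg·m⁻²·s⁻²·A⁻¹·cd⁻²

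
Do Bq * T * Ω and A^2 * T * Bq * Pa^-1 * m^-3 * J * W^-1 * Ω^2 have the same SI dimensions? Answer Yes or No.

Yes

Left side:
  Bq = 1/s = s⁻¹ (activity is decays per second).
  T = Wb/m² (flux density = flux per area),
      = kg·s⁻²·A⁻¹.
  Ω = V/A (resistance = voltage per current),
      = kg·m²·s⁻³·A⁻².
  Combining: Bq·T·Ω = s⁻¹ · (kg·s⁻²·A⁻¹) · (kg·m²·s⁻³·A⁻²) = kg²·m²·s⁻⁶·A⁻³.
Right side:
  T = Wb/m² (flux density = flux per area),
      = kg·s⁻²·A⁻¹.
  Bq = 1/s = s⁻¹ (activity is decays per second).
  Pa = N/m² (pressure = force per area),
      = kg·m⁻¹·s⁻².
  So Pa⁻¹ = kg⁻¹·m·s².
  J = N·m (work = force × distance),
      = kg·m²·s⁻².
  W = J/s (power = energy per time),
      = kg·m²·s⁻³.
  So W⁻¹ = kg⁻¹·m⁻²·s³.
  Ω = V/A (resistance = voltage per current),
      = kg·m²·s⁻³·A⁻².
  So Ω² = kg²·m⁴·s⁻⁶·A⁻⁴.
  Combining: A²·T·Bq·Pa⁻¹·m⁻³·J·W⁻¹·Ω² = A² · (kg·s⁻²·A⁻¹) · s⁻¹ · (kg⁻¹·m·s²) · m⁻³ · (kg·m²·s⁻²) · (kg⁻¹·m⁻²·s³) · (kg²·m⁴·s⁻⁶·A⁻⁴) = kg²·m²·s⁻⁶·A⁻³.
Both reduce to kg²·m²·s⁻⁶·A⁻³.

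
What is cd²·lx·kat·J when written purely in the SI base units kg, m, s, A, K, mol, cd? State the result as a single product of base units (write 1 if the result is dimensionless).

lx = m⁻²·cd.
kat = s⁻¹·mol.
J = kg·m²·s⁻².
Combining: cd²·lx·kat·J = cd² · (m⁻²·cd) · (s⁻¹·mol) · (kg·m²·s⁻²) = kg·s⁻³·mol·cd³.

kg·s⁻³·mol·cd³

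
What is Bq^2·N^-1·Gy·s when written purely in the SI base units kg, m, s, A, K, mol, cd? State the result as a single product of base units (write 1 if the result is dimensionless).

kg⁻¹·m·s⁻¹

Bq = s⁻¹.
So Bq² = s⁻².
N = kg·m·s⁻².
So N⁻¹ = kg⁻¹·m⁻¹·s².
Gy = m²·s⁻².
Combining: Bq²·N⁻¹·Gy·s = s⁻² · (kg⁻¹·m⁻¹·s²) · (m²·s⁻²) · s = kg⁻¹·m·s⁻¹.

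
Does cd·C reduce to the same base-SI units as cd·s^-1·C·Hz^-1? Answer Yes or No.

Left side:
  C = A·s = s·A (charge = current × time).
  Combining: cd·C = cd · (s·A) = s·A·cd.
Right side:
  C = A·s = s·A (charge = current × time).
  Hz = 1/s = s⁻¹ (frequency is cycles per second).
  So Hz⁻¹ = s.
  Combining: cd·s⁻¹·C·Hz⁻¹ = cd · s⁻¹ · (s·A) · s = s·A·cd.
Both reduce to s·A·cd.

Yes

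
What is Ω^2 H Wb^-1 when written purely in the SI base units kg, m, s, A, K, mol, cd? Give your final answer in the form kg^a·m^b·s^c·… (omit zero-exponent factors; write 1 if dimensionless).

Ω = V/A (resistance = voltage per current),
    = kg·m²·s⁻³·A⁻².
So Ω² = kg²·m⁴·s⁻⁶·A⁻⁴.
H = Wb/A (inductance = flux per current),
    = kg·m²·s⁻²·A⁻².
Wb = V·s (flux: a volt is a weber per second),
    = kg·m²·s⁻²·A⁻¹.
So Wb⁻¹ = kg⁻¹·m⁻²·s²·A.
Combining: Ω²·H·Wb⁻¹ = (kg²·m⁴·s⁻⁶·A⁻⁴) · (kg·m²·s⁻²·A⁻²) · (kg⁻¹·m⁻²·s²·A) = kg²·m⁴·s⁻⁶·A⁻⁵.

kg²·m⁴·s⁻⁶·A⁻⁵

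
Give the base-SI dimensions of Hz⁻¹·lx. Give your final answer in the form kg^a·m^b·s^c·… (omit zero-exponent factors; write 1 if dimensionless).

Hz = s⁻¹.
So Hz⁻¹ = s.
lx = m⁻²·cd.
Combining: Hz⁻¹·lx = s · (m⁻²·cd) = m⁻²·s·cd.

m⁻²·s·cd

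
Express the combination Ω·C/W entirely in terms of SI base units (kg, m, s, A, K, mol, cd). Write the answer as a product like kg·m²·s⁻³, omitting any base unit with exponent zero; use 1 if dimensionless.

s·A⁻¹

Ω = V/A (resistance = voltage per current),
    = kg·m²·s⁻³·A⁻².
C = A·s = s·A (charge = current × time).
W = J/s (power = energy per time),
    = kg·m²·s⁻³.
So W⁻¹ = kg⁻¹·m⁻²·s³.
Combining: Ω·C·W⁻¹ = (kg·m²·s⁻³·A⁻²) · (s·A) · (kg⁻¹·m⁻²·s³) = s·A⁻¹.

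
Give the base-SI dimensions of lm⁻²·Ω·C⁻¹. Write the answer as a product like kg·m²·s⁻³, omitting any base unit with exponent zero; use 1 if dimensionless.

lm = cd.
So lm⁻² = cd⁻².
Ω = kg·m²·s⁻³·A⁻².
C = s·A.
So C⁻¹ = s⁻¹·A⁻¹.
Combining: lm⁻²·Ω·C⁻¹ = cd⁻² · (kg·m²·s⁻³·A⁻²) · (s⁻¹·A⁻¹) = kg·m²·s⁻⁴·A⁻³·cd⁻².

kg·m²·s⁻⁴·A⁻³·cd⁻²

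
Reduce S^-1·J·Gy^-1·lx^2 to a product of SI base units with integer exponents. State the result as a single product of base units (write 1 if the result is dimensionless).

S = kg⁻¹·m⁻²·s³·A².
So S⁻¹ = kg·m²·s⁻³·A⁻².
J = kg·m²·s⁻².
Gy = m²·s⁻².
So Gy⁻¹ = m⁻²·s².
lx = m⁻²·cd.
So lx² = m⁻⁴·cd².
Combining: S⁻¹·J·Gy⁻¹·lx² = (kg·m²·s⁻³·A⁻²) · (kg·m²·s⁻²) · (m⁻²·s²) · (m⁻⁴·cd²) = kg²·m⁻²·s⁻³·A⁻²·cd².

kg²·m⁻²·s⁻³·A⁻²·cd²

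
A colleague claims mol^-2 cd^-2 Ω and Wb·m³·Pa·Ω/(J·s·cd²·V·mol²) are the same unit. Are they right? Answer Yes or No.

Left side:
  Ω = kg·m²·s⁻³·A⁻².
  Combining: mol⁻²·cd⁻²·Ω = mol⁻² · cd⁻² · (kg·m²·s⁻³·A⁻²) = kg·m²·s⁻³·A⁻²·mol⁻²·cd⁻².
Right side:
  Wb = kg·m²·s⁻²·A⁻¹.
  J = kg·m²·s⁻².
  So J⁻¹ = kg⁻¹·m⁻²·s².
  Pa = kg·m⁻¹·s⁻².
  Ω = kg·m²·s⁻³·A⁻².
  V = kg·m²·s⁻³·A⁻¹.
  So V⁻¹ = kg⁻¹·m⁻²·s³·A.
  Combining: Wb·J⁻¹·s⁻¹·cd⁻²·m³·Pa·Ω·V⁻¹·mol⁻² = (kg·m²·s⁻²·A⁻¹) · (kg⁻¹·m⁻²·s²) · s⁻¹ · cd⁻² · m³ · (kg·m⁻¹·s⁻²) · (kg·m²·s⁻³·A⁻²) · (kg⁻¹·m⁻²·s³·A) · mol⁻² = kg·m²·s⁻³·A⁻²·mol⁻²·cd⁻².
Both reduce to kg·m²·s⁻³·A⁻²·mol⁻²·cd⁻².

Yes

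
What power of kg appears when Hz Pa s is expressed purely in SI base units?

Hz = 1/s = s⁻¹ (frequency is cycles per second).
Pa = N/m² (pressure = force per area),
    = kg·m⁻¹·s⁻².
Combining: Hz·Pa·s = s⁻¹ · (kg·m⁻¹·s⁻²) · s = kg·m⁻¹·s⁻².
The exponent of kg is 1.

1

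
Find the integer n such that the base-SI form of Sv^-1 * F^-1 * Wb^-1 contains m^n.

Sv = m²·s⁻².
So Sv⁻¹ = m⁻²·s².
F = kg⁻¹·m⁻²·s⁴·A².
So F⁻¹ = kg·m²·s⁻⁴·A⁻².
Wb = kg·m²·s⁻²·A⁻¹.
So Wb⁻¹ = kg⁻¹·m⁻²·s²·A.
Combining: Sv⁻¹·F⁻¹·Wb⁻¹ = (m⁻²·s²) · (kg·m²·s⁻⁴·A⁻²) · (kg⁻¹·m⁻²·s²·A) = m⁻²·A⁻¹.
The exponent of m is -2.

-2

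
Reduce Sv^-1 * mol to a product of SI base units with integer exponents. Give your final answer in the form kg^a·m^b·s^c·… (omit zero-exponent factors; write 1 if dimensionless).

Sv = J/kg (equivalent dose = energy per mass),
    = m²·s⁻².
So Sv⁻¹ = m⁻²·s².
Combining: Sv⁻¹·mol = (m⁻²·s²) · mol = m⁻²·s²·mol.

m⁻²·s²·mol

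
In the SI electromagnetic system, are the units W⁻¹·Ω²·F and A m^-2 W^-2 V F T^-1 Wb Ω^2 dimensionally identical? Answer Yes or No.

Yes

Left side:
  W = kg·m²·s⁻³.
  So W⁻¹ = kg⁻¹·m⁻²·s³.
  Ω = kg·m²·s⁻³·A⁻².
  So Ω² = kg²·m⁴·s⁻⁶·A⁻⁴.
  F = kg⁻¹·m⁻²·s⁴·A².
  Combining: W⁻¹·Ω²·F = (kg⁻¹·m⁻²·s³) · (kg²·m⁴·s⁻⁶·A⁻⁴) · (kg⁻¹·m⁻²·s⁴·A²) = s·A⁻².
Right side:
  W = kg·m²·s⁻³.
  So W⁻² = kg⁻²·m⁻⁴·s⁶.
  V = kg·m²·s⁻³·A⁻¹.
  F = kg⁻¹·m⁻²·s⁴·A².
  T = kg·s⁻²·A⁻¹.
  So T⁻¹ = kg⁻¹·s²·A.
  Wb = kg·m²·s⁻²·A⁻¹.
  Ω = kg·m²·s⁻³·A⁻².
  So Ω² = kg²·m⁴·s⁻⁶·A⁻⁴.
  Combining: A·m⁻²·W⁻²·V·F·T⁻¹·Wb·Ω² = A · m⁻² · (kg⁻²·m⁻⁴·s⁶) · (kg·m²·s⁻³·A⁻¹) · (kg⁻¹·m⁻²·s⁴·A²) · (kg⁻¹·s²·A) · (kg·m²·s⁻²·A⁻¹) · (kg²·m⁴·s⁻⁶·A⁻⁴) = s·A⁻².
Both reduce to s·A⁻².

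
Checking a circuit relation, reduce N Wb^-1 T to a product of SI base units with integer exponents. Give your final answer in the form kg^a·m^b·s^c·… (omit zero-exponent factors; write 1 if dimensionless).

kg·m⁻¹·s⁻²

N = kg·m/s² = kg·m·s⁻² (force = mass × acceleration).
Wb = V·s (flux: a volt is a weber per second),
    = kg·m²·s⁻²·A⁻¹.
So Wb⁻¹ = kg⁻¹·m⁻²·s²·A.
T = Wb/m² (flux density = flux per area),
    = kg·s⁻²·A⁻¹.
Combining: N·Wb⁻¹·T = (kg·m·s⁻²) · (kg⁻¹·m⁻²·s²·A) · (kg·s⁻²·A⁻¹) = kg·m⁻¹·s⁻².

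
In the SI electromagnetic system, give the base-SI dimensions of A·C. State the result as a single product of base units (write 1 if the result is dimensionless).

C = A·s = s·A (charge = current × time).
Combining: A·C = A · (s·A) = s·A².

s·A²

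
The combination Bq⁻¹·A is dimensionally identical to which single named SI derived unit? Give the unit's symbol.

Bq = 1/s = s⁻¹ (activity is decays per second).
So Bq⁻¹ = s.
Combining: Bq⁻¹·A = s · A = s·A.
s·A is the base-SI form of the coulomb.

C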